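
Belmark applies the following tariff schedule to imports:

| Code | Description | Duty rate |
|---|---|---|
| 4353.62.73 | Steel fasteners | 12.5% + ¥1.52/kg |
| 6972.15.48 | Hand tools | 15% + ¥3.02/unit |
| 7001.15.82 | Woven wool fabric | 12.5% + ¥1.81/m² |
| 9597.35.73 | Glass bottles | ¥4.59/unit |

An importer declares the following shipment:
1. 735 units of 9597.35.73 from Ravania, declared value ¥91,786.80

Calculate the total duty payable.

¥3,373.65

Line 1 (9597.35.73, Ravania, 735 units, ¥91,786.80):
Base rate for 9597.35.73 is ¥4.59/unit.
Duty = 735 × ¥4.59 = ¥3,373.65.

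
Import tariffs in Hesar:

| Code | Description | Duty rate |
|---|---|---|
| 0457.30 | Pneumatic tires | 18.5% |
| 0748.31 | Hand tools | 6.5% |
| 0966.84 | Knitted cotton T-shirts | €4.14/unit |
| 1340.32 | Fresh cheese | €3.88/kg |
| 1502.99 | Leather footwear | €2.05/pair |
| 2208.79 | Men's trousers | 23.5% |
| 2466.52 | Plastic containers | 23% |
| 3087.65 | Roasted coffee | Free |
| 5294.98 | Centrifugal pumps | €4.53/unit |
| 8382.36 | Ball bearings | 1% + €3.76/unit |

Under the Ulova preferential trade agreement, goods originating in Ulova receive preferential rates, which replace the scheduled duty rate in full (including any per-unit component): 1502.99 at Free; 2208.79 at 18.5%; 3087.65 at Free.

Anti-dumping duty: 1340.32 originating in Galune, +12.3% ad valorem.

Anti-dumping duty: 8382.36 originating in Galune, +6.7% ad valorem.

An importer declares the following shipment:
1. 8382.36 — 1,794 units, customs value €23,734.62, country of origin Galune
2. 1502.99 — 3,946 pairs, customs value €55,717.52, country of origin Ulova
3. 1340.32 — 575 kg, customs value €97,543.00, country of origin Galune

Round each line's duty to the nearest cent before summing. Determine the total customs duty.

€22,801.80

Line 1 (8382.36, Galune, 1,794 units, €23,734.62):
Base rate for 8382.36 is 1% + €3.76/unit.
Additional duty on 8382.36 from Galune: +6.7%. Applied ad valorem rate: 1% + 6.7% = 7.7%.
Duty = €23,734.62 × 7.7% + 1,794 × €3.76 = €8,573.01.
Line 2 (1502.99, Ulova, 3,946 pairs, €55,717.52):
Base rate for 1502.99 is €2.05/pair.
Origin Ulova qualifies under the Hesar–Ulova agreement and 1502.99 is covered: preferential rate Free applies instead.
Duty = €55,717.52 × 0% = €0.00.
Line 3 (1340.32, Galune, 575 kg, €97,543.00):
Base rate for 1340.32 is €3.88/kg.
Additional duty on 1340.32 from Galune: +12.3% ad valorem. Applied ad valorem rate = 12.3%.
Duty = €97,543.00 × 12.3% + 575 × €3.88 = €14,228.79.
Total = €8,573.01 + €0.00 + €14,228.79 = €22,801.80.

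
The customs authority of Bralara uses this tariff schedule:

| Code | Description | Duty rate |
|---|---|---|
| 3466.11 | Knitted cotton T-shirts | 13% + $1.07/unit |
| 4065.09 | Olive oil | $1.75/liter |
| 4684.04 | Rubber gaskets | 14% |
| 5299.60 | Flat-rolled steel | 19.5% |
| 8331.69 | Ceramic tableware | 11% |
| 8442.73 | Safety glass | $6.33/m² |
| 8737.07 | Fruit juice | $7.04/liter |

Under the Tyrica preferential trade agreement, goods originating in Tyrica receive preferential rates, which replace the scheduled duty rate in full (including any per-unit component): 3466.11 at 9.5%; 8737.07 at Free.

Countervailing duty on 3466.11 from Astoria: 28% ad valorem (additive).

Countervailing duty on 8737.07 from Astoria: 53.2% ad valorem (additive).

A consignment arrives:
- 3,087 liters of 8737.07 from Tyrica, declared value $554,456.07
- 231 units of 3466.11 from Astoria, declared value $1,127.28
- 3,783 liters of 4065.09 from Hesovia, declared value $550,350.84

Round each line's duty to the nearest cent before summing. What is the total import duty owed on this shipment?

$7,329.60

Line 1 (8737.07, Tyrica, 3,087 liters, $554,456.07):
Base rate for 8737.07 is $7.04/liter.
Origin Tyrica qualifies under the Bralara–Tyrica agreement and 8737.07 is covered: preferential rate Free applies instead.
The additional-duty order on 8737.07 targets Astoria, not Tyrica; it does not apply.
Duty = $554,456.07 × 0% = $0.00.
Line 2 (3466.11, Astoria, 231 units, $1,127.28):
Base rate for 3466.11 is 13% + $1.07/unit.
3466.11 has an FTA preferential rate, but origin Astoria is not Tyrica; base rate stands.
Additional duty on 3466.11 from Astoria: +28%. Applied ad valorem rate: 13% + 28% = 41%.
Duty = $1,127.28 × 41% + 231 × $1.07 = $709.35.
Line 3 (4065.09, Hesovia, 3,783 liters, $550,350.84):
Base rate for 4065.09 is $1.75/liter.
Duty = 3,783 × $1.75 = $6,620.25.
Total = $0.00 + $709.35 + $6,620.25 = $7,329.60.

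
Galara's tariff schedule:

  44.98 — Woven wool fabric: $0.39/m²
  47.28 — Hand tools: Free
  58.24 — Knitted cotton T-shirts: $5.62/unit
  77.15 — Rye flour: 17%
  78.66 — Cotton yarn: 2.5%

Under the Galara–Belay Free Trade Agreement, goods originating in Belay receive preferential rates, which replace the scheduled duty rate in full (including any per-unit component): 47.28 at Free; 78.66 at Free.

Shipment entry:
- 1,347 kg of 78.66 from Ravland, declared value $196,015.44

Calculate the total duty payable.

$4,900.39

Line 1 (78.66, Ravland, 1,347 kg, $196,015.44):
Base rate for 78.66 is 2.5%.
78.66 has an FTA preferential rate, but origin Ravland is not Belay; base rate stands.
Duty = $196,015.44 × 2.5% = $4,900.39.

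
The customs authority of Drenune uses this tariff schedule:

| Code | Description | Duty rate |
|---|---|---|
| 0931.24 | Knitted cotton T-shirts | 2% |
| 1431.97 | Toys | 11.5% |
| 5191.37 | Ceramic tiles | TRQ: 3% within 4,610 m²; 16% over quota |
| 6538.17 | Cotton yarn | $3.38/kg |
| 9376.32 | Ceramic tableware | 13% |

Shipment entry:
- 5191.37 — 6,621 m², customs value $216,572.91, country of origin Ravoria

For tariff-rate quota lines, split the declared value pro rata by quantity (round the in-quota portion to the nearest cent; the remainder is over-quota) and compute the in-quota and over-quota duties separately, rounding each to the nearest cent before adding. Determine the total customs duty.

Line 1 (5191.37, Ravoria, 6,621 m², $216,572.91):
Code 5191.37 is under a tariff-rate quota (threshold 4,610 m²). In-quota: 4,610 m² at 3%; over-quota: 2,011 m² at 16%.
Pro-rata value split: in-quota = $216,572.91 × 4,610/6,621 = $150,793.10; over-quota = $216,572.91 − $150,793.10 = $65,779.81.
In-quota duty = $150,793.10 × 3% = $4,523.79. Over-quota duty = $65,779.81 × 16% = $10,524.77.
Line duty = $4,523.79 + $10,524.77 = $15,048.56.

$15,048.56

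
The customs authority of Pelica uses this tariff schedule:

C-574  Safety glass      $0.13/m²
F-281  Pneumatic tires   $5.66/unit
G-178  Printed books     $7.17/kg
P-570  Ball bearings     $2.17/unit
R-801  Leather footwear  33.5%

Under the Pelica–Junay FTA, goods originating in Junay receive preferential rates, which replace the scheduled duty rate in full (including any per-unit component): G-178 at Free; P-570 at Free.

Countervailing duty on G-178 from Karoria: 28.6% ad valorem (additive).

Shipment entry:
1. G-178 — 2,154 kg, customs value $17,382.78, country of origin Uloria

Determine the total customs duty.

Line 1 (G-178, Uloria, 2,154 kg, $17,382.78):
Base rate for G-178 is $7.17/kg.
G-178 has an FTA preferential rate, but origin Uloria is not Junay; base rate stands.
The additional-duty order on G-178 targets Karoria, not Uloria; it does not apply.
Duty = 2,154 × $7.17 = $15,444.18.

$15,444.18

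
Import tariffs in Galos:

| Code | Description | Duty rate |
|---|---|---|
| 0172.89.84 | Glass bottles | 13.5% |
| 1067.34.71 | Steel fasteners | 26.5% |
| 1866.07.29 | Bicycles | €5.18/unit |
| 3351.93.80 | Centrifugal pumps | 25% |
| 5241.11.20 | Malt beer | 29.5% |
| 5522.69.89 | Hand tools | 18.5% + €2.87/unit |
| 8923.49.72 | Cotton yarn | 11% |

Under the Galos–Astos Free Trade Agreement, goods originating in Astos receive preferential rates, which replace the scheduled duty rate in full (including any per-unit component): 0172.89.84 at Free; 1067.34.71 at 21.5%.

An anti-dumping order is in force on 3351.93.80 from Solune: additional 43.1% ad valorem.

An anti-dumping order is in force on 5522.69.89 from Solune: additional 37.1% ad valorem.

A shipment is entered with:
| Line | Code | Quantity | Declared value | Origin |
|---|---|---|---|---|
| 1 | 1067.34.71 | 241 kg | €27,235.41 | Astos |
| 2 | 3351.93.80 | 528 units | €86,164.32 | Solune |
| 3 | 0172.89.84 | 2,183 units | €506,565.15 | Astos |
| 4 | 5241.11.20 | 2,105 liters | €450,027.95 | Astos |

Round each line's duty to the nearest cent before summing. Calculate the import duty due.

€197,291.76

Line 1 (1067.34.71, Astos, 241 kg, €27,235.41):
Base rate for 1067.34.71 is 26.5%.
Origin Astos qualifies under the Galos–Astos agreement and 1067.34.71 is covered: preferential rate 21.5% applies instead.
Duty = €27,235.41 × 21.5% = €5,855.61.
Line 2 (3351.93.80, Solune, 528 units, €86,164.32):
Base rate for 3351.93.80 is 25%.
Additional duty on 3351.93.80 from Solune: +43.1%. Applied ad valorem rate: 25% + 43.1% = 68.1%.
Duty = €86,164.32 × 68.1% = €58,677.90.
Line 3 (0172.89.84, Astos, 2,183 units, €506,565.15):
Base rate for 0172.89.84 is 13.5%.
Origin Astos qualifies under the Galos–Astos agreement and 0172.89.84 is covered: preferential rate Free applies instead.
Duty = €506,565.15 × 0% = €0.00.
Line 4 (5241.11.20, Astos, 2,105 liters, €450,027.95):
Base rate for 5241.11.20 is 29.5%.
Origin Astos is the FTA partner but 5241.11.20 is not on the preference list; base rate stands.
Duty = €450,027.95 × 29.5% = €132,758.25.
Total = €5,855.61 + €58,677.90 + €0.00 + €132,758.25 = €197,291.76.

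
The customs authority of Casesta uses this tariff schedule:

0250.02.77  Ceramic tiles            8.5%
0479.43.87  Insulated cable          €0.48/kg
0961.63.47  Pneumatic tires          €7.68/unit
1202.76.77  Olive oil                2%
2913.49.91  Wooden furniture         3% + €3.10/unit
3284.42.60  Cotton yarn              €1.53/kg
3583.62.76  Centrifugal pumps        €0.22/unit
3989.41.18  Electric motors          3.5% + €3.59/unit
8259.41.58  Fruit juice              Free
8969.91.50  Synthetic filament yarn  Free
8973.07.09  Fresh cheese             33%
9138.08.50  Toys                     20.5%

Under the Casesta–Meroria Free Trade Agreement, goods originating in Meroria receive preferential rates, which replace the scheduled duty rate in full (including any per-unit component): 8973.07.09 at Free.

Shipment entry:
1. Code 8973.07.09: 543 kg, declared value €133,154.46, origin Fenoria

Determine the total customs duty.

€43,940.97

Line 1 (8973.07.09, Fenoria, 543 kg, €133,154.46):
Base rate for 8973.07.09 is 33%.
8973.07.09 has an FTA preferential rate, but origin Fenoria is not Meroria; base rate stands.
Duty = €133,154.46 × 33% = €43,940.97.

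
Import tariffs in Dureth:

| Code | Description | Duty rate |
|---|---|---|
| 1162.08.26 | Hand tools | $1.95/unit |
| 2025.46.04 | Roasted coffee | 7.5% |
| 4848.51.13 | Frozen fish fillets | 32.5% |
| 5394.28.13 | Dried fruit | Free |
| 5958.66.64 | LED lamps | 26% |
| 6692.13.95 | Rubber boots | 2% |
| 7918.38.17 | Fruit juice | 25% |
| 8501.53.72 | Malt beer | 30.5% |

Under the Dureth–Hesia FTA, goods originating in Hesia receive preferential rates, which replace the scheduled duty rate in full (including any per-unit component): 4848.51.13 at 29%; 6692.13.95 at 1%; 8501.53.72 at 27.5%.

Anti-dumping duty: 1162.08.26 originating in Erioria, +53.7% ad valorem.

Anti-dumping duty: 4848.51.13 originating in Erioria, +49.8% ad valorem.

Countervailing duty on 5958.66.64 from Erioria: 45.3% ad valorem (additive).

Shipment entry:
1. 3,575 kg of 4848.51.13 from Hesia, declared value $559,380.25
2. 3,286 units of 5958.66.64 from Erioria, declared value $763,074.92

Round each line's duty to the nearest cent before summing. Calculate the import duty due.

$706,292.69

Line 1 (4848.51.13, Hesia, 3,575 kg, $559,380.25):
Base rate for 4848.51.13 is 32.5%.
Origin Hesia qualifies under the Dureth–Hesia agreement and 4848.51.13 is covered: preferential rate 29% applies instead.
The additional-duty order on 4848.51.13 targets Erioria, not Hesia; it does not apply.
Duty = $559,380.25 × 29% = $162,220.27.
Line 2 (5958.66.64, Erioria, 3,286 units, $763,074.92):
Base rate for 5958.66.64 is 26%.
Additional duty on 5958.66.64 from Erioria: +45.3%. Applied ad valorem rate: 26% + 45.3% = 71.3%.
Duty = $763,074.92 × 71.3% = $544,072.42.
Total = $162,220.27 + $544,072.42 = $706,292.69.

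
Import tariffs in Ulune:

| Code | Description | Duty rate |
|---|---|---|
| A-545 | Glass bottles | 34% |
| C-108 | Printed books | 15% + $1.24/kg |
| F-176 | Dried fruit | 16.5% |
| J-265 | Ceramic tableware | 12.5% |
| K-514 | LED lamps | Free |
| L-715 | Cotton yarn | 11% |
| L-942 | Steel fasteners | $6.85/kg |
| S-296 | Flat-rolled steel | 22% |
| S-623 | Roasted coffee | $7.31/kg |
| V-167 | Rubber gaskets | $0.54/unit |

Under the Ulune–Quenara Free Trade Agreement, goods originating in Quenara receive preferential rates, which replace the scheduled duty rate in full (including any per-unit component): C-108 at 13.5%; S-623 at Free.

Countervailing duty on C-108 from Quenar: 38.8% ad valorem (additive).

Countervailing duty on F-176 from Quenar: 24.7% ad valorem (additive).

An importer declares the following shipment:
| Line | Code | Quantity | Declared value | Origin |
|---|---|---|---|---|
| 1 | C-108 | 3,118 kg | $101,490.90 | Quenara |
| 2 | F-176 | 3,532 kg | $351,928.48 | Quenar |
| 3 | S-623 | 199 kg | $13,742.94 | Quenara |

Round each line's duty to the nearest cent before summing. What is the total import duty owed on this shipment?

Line 1 (C-108, Quenara, 3,118 kg, $101,490.90):
Base rate for C-108 is 15% + $1.24/kg.
Origin Quenara qualifies under the Ulune–Quenara agreement and C-108 is covered: preferential rate 13.5% applies instead.
The additional-duty order on C-108 targets Quenar, not Quenara; it does not apply.
Duty = $101,490.90 × 13.5% = $13,701.27.
Line 2 (F-176, Quenar, 3,532 kg, $351,928.48):
Base rate for F-176 is 16.5%.
Additional duty on F-176 from Quenar: +24.7%. Applied ad valorem rate: 16.5% + 24.7% = 41.2%.
Duty = $351,928.48 × 41.2% = $144,994.53.
Line 3 (S-623, Quenara, 199 kg, $13,742.94):
Base rate for S-623 is $7.31/kg.
Origin Quenara qualifies under the Ulune–Quenara agreement and S-623 is covered: preferential rate Free applies instead.
Duty = $13,742.94 × 0% = $0.00.
Total = $13,701.27 + $144,994.53 + $0.00 = $158,695.80.

$158,695.80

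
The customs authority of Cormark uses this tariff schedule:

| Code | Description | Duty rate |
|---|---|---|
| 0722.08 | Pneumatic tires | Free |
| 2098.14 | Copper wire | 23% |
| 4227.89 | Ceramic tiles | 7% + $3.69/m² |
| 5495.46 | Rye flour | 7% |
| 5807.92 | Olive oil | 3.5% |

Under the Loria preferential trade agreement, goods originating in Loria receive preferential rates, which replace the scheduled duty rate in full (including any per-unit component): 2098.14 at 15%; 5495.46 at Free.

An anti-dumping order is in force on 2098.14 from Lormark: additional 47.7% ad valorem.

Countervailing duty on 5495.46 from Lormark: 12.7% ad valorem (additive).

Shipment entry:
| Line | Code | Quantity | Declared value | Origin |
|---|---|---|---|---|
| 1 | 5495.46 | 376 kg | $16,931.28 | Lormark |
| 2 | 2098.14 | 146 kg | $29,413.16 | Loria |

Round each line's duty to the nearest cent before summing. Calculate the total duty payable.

Line 1 (5495.46, Lormark, 376 kg, $16,931.28):
Base rate for 5495.46 is 7%.
5495.46 has an FTA preferential rate, but origin Lormark is not Loria; base rate stands.
Additional duty on 5495.46 from Lormark: +12.7%. Applied ad valorem rate: 7% + 12.7% = 19.7%.
Duty = $16,931.28 × 19.7% = $3,335.46.
Line 2 (2098.14, Loria, 146 kg, $29,413.16):
Base rate for 2098.14 is 23%.
Origin Loria qualifies under the Cormark–Loria agreement and 2098.14 is covered: preferential rate 15% applies instead.
The additional-duty order on 2098.14 targets Lormark, not Loria; it does not apply.
Duty = $29,413.16 × 15% = $4,411.97.
Total = $3,335.46 + $4,411.97 = $7,747.43.

$7,747.43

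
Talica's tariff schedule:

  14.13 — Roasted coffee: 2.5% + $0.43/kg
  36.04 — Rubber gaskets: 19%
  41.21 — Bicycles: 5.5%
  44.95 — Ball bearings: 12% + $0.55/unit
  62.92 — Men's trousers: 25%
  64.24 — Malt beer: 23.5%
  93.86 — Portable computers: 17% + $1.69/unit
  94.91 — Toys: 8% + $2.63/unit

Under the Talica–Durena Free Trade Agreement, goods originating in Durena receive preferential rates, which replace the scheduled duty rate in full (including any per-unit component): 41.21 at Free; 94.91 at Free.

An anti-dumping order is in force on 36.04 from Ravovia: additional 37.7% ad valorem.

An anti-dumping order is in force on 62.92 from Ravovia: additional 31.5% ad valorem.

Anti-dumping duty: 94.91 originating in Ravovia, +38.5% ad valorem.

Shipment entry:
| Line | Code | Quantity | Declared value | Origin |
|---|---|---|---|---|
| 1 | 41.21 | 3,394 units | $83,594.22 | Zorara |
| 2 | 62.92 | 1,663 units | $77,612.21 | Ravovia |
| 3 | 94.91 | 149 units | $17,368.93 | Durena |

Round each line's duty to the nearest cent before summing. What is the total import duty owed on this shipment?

Line 1 (41.21, Zorara, 3,394 units, $83,594.22):
Base rate for 41.21 is 5.5%.
41.21 has an FTA preferential rate, but origin Zorara is not Durena; base rate stands.
Duty = $83,594.22 × 5.5% = $4,597.68.
Line 2 (62.92, Ravovia, 1,663 units, $77,612.21):
Base rate for 62.92 is 25%.
Additional duty on 62.92 from Ravovia: +31.5%. Applied ad valorem rate: 25% + 31.5% = 56.5%.
Duty = $77,612.21 × 56.5% = $43,850.90.
Line 3 (94.91, Durena, 149 units, $17,368.93):
Base rate for 94.91 is 8% + $2.63/unit.
Origin Durena qualifies under the Talica–Durena agreement and 94.91 is covered: preferential rate Free applies instead.
The additional-duty order on 94.91 targets Ravovia, not Durena; it does not apply.
Duty = $17,368.93 × 0% = $0.00.
Total = $4,597.68 + $43,850.90 + $0.00 = $48,448.58.

$48,448.58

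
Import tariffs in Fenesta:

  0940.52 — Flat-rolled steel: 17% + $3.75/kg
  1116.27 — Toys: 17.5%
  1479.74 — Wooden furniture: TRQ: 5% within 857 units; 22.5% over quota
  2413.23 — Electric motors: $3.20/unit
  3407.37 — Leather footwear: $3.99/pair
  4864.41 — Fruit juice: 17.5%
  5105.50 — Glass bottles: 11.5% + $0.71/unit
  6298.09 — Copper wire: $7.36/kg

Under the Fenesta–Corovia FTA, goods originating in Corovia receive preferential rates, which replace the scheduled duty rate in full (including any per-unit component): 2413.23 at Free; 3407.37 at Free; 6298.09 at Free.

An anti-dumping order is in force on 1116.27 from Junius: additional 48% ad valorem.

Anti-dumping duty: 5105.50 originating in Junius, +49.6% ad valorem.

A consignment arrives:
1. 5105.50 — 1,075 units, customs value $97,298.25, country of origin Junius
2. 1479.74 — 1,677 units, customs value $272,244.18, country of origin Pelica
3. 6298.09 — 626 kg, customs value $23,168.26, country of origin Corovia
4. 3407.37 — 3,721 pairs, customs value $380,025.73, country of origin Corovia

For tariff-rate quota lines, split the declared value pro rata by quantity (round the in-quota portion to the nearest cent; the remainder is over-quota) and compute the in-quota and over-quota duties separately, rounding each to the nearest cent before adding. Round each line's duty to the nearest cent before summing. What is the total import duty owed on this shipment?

Line 1 (5105.50, Junius, 1,075 units, $97,298.25):
Base rate for 5105.50 is 11.5% + $0.71/unit.
Additional duty on 5105.50 from Junius: +49.6%. Applied ad valorem rate: 11.5% + 49.6% = 61.1%.
Duty = $97,298.25 × 61.1% + 1,075 × $0.71 = $60,212.48.
Line 2 (1479.74, Pelica, 1,677 units, $272,244.18):
Code 1479.74 is under a tariff-rate quota (threshold 857 units). In-quota: 857 units at 5%; over-quota: 820 units at 22.5%.
Pro-rata value split: in-quota = $272,244.18 × 857/1,677 = $139,125.38; over-quota = $272,244.18 − $139,125.38 = $133,118.80.
In-quota duty = $139,125.38 × 5% = $6,956.27. Over-quota duty = $133,118.80 × 22.5% = $29,951.73.
Line duty = $6,956.27 + $29,951.73 = $36,908.00.
Line 3 (6298.09, Corovia, 626 kg, $23,168.26):
Base rate for 6298.09 is $7.36/kg.
Origin Corovia qualifies under the Fenesta–Corovia agreement and 6298.09 is covered: preferential rate Free applies instead.
Duty = $23,168.26 × 0% = $0.00.
Line 4 (3407.37, Corovia, 3,721 pairs, $380,025.73):
Base rate for 3407.37 is $3.99/pair.
Origin Corovia qualifies under the Fenesta–Corovia agreement and 3407.37 is covered: preferential rate Free applies instead.
Duty = $380,025.73 × 0% = $0.00.
Total = $60,212.48 + $36,908.00 + $0.00 + $0.00 = $97,120.48.

$97,120.48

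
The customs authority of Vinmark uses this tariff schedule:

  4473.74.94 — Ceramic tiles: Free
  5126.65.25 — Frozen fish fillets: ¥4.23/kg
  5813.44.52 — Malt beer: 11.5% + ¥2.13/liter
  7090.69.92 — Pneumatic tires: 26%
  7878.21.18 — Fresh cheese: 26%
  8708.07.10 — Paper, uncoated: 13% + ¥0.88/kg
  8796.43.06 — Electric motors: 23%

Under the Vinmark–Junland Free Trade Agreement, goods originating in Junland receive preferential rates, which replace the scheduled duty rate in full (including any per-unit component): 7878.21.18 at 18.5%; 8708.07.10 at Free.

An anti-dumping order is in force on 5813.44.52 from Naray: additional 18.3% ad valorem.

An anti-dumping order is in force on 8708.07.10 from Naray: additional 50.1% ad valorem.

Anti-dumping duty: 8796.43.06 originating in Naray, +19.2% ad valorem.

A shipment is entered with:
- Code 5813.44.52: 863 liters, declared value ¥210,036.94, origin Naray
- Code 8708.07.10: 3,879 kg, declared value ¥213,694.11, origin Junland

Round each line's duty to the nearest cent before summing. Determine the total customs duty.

Line 1 (5813.44.52, Naray, 863 liters, ¥210,036.94):
Base rate for 5813.44.52 is 11.5% + ¥2.13/liter.
Additional duty on 5813.44.52 from Naray: +18.3%. Applied ad valorem rate: 11.5% + 18.3% = 29.8%.
Duty = ¥210,036.94 × 29.8% + 863 × ¥2.13 = ¥64,429.20.
Line 2 (8708.07.10, Junland, 3,879 kg, ¥213,694.11):
Base rate for 8708.07.10 is 13% + ¥0.88/kg.
Origin Junland qualifies under the Vinmark–Junland agreement and 8708.07.10 is covered: preferential rate Free applies instead.
The additional-duty order on 8708.07.10 targets Naray, not Junland; it does not apply.
Duty = ¥213,694.11 × 0% = ¥0.00.
Total = ¥64,429.20 + ¥0.00 = ¥64,429.20.

¥64,429.20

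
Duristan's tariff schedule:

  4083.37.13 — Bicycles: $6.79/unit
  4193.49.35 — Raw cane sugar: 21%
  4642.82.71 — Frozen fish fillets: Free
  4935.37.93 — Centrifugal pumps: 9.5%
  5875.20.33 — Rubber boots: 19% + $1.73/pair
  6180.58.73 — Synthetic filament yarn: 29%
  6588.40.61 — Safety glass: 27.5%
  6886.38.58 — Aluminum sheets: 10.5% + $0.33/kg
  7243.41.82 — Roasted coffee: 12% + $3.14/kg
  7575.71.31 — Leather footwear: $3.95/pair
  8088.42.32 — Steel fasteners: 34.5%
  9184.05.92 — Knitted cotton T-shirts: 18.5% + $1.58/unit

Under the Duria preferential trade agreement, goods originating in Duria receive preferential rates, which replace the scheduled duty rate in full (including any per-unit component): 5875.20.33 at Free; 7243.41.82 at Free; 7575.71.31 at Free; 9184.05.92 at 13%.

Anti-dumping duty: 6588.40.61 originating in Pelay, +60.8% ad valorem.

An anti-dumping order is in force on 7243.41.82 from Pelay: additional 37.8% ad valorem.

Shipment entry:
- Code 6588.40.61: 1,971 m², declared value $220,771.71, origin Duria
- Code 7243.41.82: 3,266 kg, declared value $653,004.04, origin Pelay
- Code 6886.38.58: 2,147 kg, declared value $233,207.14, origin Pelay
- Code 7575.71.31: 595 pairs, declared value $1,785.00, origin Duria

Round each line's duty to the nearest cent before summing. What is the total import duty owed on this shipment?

$421,358.73

Line 1 (6588.40.61, Duria, 1,971 m², $220,771.71):
Base rate for 6588.40.61 is 27.5%.
Origin Duria is the FTA partner but 6588.40.61 is not on the preference list; base rate stands.
The additional-duty order on 6588.40.61 targets Pelay, not Duria; it does not apply.
Duty = $220,771.71 × 27.5% = $60,712.22.
Line 2 (7243.41.82, Pelay, 3,266 kg, $653,004.04):
Base rate for 7243.41.82 is 12% + $3.14/kg.
7243.41.82 has an FTA preferential rate, but origin Pelay is not Duria; base rate stands.
Additional duty on 7243.41.82 from Pelay: +37.8%. Applied ad valorem rate: 12% + 37.8% = 49.8%.
Duty = $653,004.04 × 49.8% + 3,266 × $3.14 = $335,451.25.
Line 3 (6886.38.58, Pelay, 2,147 kg, $233,207.14):
Base rate for 6886.38.58 is 10.5% + $0.33/kg.
Duty = $233,207.14 × 10.5% + 2,147 × $0.33 = $25,195.26.
Line 4 (7575.71.31, Duria, 595 pairs, $1,785.00):
Base rate for 7575.71.31 is $3.95/pair.
Origin Duria qualifies under the Duristan–Duria agreement and 7575.71.31 is covered: preferential rate Free applies instead.
Duty = $1,785.00 × 0% = $0.00.
Total = $60,712.22 + $335,451.25 + $25,195.26 + $0.00 = $421,358.73.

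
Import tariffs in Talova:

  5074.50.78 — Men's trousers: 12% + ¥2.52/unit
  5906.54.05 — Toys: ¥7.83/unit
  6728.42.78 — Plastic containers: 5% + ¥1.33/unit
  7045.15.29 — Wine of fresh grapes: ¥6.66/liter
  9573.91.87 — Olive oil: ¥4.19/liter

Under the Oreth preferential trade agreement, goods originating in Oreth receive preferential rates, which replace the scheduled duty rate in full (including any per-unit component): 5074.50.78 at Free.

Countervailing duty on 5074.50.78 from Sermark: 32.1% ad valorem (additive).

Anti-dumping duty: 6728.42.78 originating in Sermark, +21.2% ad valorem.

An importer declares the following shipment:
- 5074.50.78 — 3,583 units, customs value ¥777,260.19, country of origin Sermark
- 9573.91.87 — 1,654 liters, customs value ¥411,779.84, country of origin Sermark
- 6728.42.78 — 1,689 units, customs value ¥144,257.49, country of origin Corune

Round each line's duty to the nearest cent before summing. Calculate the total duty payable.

¥368,190.40

Line 1 (5074.50.78, Sermark, 3,583 units, ¥777,260.19):
Base rate for 5074.50.78 is 12% + ¥2.52/unit.
5074.50.78 has an FTA preferential rate, but origin Sermark is not Oreth; base rate stands.
Additional duty on 5074.50.78 from Sermark: +32.1%. Applied ad valorem rate: 12% + 32.1% = 44.1%.
Duty = ¥777,260.19 × 44.1% + 3,583 × ¥2.52 = ¥351,800.90.
Line 2 (9573.91.87, Sermark, 1,654 liters, ¥411,779.84):
Base rate for 9573.91.87 is ¥4.19/liter.
Duty = 1,654 × ¥4.19 = ¥6,930.26.
Line 3 (6728.42.78, Corune, 1,689 units, ¥144,257.49):
Base rate for 6728.42.78 is 5% + ¥1.33/unit.
The additional-duty order on 6728.42.78 targets Sermark, not Corune; it does not apply.
Duty = ¥144,257.49 × 5% + 1,689 × ¥1.33 = ¥9,459.24.
Total = ¥351,800.90 + ¥6,930.26 + ¥9,459.24 = ¥368,190.40.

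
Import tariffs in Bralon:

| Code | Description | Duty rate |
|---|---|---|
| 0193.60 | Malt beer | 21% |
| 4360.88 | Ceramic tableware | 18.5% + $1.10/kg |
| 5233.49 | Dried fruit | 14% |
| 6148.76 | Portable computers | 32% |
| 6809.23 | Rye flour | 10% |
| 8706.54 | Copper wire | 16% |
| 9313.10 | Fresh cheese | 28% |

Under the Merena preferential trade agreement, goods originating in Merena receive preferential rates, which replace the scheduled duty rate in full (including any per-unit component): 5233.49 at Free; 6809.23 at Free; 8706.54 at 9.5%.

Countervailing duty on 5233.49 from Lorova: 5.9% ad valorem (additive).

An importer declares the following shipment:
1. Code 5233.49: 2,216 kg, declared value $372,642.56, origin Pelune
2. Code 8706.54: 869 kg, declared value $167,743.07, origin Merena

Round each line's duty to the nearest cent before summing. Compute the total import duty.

$68,105.55

Line 1 (5233.49, Pelune, 2,216 kg, $372,642.56):
Base rate for 5233.49 is 14%.
5233.49 has an FTA preferential rate, but origin Pelune is not Merena; base rate stands.
The additional-duty order on 5233.49 targets Lorova, not Pelune; it does not apply.
Duty = $372,642.56 × 14% = $52,169.96.
Line 2 (8706.54, Merena, 869 kg, $167,743.07):
Base rate for 8706.54 is 16%.
Origin Merena qualifies under the Bralon–Merena agreement and 8706.54 is covered: preferential rate 9.5% applies instead.
Duty = $167,743.07 × 9.5% = $15,935.59.
Total = $52,169.96 + $15,935.59 = $68,105.55.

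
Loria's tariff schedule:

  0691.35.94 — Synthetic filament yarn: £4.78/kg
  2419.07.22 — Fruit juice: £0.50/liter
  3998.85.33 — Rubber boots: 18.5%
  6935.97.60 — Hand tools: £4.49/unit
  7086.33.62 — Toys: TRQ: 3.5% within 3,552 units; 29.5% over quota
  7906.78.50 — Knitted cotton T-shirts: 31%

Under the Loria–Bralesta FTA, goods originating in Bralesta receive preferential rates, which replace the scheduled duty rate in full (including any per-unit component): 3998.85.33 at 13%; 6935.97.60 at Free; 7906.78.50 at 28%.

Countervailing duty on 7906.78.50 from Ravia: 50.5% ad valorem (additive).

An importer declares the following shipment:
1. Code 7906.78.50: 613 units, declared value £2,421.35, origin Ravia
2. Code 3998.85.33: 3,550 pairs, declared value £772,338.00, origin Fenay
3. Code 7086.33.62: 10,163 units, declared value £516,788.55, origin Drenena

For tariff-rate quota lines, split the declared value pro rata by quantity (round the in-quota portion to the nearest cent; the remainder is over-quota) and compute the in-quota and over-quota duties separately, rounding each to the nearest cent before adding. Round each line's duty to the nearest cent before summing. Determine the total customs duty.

Line 1 (7906.78.50, Ravia, 613 units, £2,421.35):
Base rate for 7906.78.50 is 31%.
7906.78.50 has an FTA preferential rate, but origin Ravia is not Bralesta; base rate stands.
Additional duty on 7906.78.50 from Ravia: +50.5%. Applied ad valorem rate: 31% + 50.5% = 81.5%.
Duty = £2,421.35 × 81.5% = £1,973.40.
Line 2 (3998.85.33, Fenay, 3,550 pairs, £772,338.00):
Base rate for 3998.85.33 is 18.5%.
3998.85.33 has an FTA preferential rate, but origin Fenay is not Bralesta; base rate stands.
Duty = £772,338.00 × 18.5% = £142,882.53.
Line 3 (7086.33.62, Drenena, 10,163 units, £516,788.55):
Code 7086.33.62 is under a tariff-rate quota (threshold 3,552 units). In-quota: 3,552 units at 3.5%; over-quota: 6,611 units at 29.5%.
Pro-rata value split: in-quota = £516,788.55 × 3,552/10,163 = £180,619.20; over-quota = £516,788.55 − £180,619.20 = £336,169.35.
In-quota duty = £180,619.20 × 3.5% = £6,321.67. Over-quota duty = £336,169.35 × 29.5% = £99,169.96.
Line duty = £6,321.67 + £99,169.96 = £105,491.63.
Total = £1,973.40 + £142,882.53 + £105,491.63 = £250,347.56.

£250,347.56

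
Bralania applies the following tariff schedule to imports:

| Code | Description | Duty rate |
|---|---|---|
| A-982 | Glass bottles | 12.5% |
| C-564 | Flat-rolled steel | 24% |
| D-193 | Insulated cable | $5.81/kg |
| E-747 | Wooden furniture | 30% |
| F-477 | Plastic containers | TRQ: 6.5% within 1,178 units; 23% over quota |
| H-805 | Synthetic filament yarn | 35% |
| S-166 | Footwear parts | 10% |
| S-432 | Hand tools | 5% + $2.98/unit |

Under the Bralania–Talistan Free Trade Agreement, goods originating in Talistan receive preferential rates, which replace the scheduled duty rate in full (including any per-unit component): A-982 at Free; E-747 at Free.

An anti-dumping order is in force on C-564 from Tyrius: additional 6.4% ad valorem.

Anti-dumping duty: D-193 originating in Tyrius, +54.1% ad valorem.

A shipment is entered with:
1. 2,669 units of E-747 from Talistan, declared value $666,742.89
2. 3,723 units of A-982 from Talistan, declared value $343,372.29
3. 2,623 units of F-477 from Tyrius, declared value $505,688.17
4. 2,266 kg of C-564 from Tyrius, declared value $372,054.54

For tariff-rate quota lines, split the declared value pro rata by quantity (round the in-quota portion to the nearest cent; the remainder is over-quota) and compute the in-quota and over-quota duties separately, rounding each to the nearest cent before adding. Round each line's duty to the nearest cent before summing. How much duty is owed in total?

Line 1 (E-747, Talistan, 2,669 units, $666,742.89):
Base rate for E-747 is 30%.
Origin Talistan qualifies under the Bralania–Talistan agreement and E-747 is covered: preferential rate Free applies instead.
Duty = $666,742.89 × 0% = $0.00.
Line 2 (A-982, Talistan, 3,723 units, $343,372.29):
Base rate for A-982 is 12.5%.
Origin Talistan qualifies under the Bralania–Talistan agreement and A-982 is covered: preferential rate Free applies instead.
Duty = $343,372.29 × 0% = $0.00.
Line 3 (F-477, Tyrius, 2,623 units, $505,688.17):
Code F-477 is under a tariff-rate quota (threshold 1,178 units). In-quota: 1,178 units at 6.5%; over-quota: 1,445 units at 23%.
Pro-rata value split: in-quota = $505,688.17 × 1,178/2,623 = $227,106.62; over-quota = $505,688.17 − $227,106.62 = $278,581.55.
In-quota duty = $227,106.62 × 6.5% = $14,761.93. Over-quota duty = $278,581.55 × 23% = $64,073.76.
Line duty = $14,761.93 + $64,073.76 = $78,835.69.
Line 4 (C-564, Tyrius, 2,266 kg, $372,054.54):
Base rate for C-564 is 24%.
Additional duty on C-564 from Tyrius: +6.4%. Applied ad valorem rate: 24% + 6.4% = 30.4%.
Duty = $372,054.54 × 30.4% = $113,104.58.
Total = $0.00 + $0.00 + $78,835.69 + $113,104.58 = $191,940.27.

$191,940.27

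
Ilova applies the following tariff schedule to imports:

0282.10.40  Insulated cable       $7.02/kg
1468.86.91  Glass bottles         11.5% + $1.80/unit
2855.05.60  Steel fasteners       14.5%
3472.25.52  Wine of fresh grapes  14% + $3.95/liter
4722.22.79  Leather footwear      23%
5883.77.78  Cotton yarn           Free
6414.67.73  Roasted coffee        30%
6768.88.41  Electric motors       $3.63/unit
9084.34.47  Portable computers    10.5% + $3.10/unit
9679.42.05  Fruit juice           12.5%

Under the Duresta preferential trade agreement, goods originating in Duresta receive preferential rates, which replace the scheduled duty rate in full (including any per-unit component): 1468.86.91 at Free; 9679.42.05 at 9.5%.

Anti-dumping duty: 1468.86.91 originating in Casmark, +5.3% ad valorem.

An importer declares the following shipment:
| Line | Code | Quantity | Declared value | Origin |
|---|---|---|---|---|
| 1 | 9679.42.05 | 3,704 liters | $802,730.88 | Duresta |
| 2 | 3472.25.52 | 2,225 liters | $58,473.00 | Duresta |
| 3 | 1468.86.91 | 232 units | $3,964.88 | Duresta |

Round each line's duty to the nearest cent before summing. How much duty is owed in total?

$93,234.40

Line 1 (9679.42.05, Duresta, 3,704 liters, $802,730.88):
Base rate for 9679.42.05 is 12.5%.
Origin Duresta qualifies under the Ilova–Duresta agreement and 9679.42.05 is covered: preferential rate 9.5% applies instead.
Duty = $802,730.88 × 9.5% = $76,259.43.
Line 2 (3472.25.52, Duresta, 2,225 liters, $58,473.00):
Base rate for 3472.25.52 is 14% + $3.95/liter.
Origin Duresta is the FTA partner but 3472.25.52 is not on the preference list; base rate stands.
Duty = $58,473.00 × 14% + 2,225 × $3.95 = $16,974.97.
Line 3 (1468.86.91, Duresta, 232 units, $3,964.88):
Base rate for 1468.86.91 is 11.5% + $1.80/unit.
Origin Duresta qualifies under the Ilova–Duresta agreement and 1468.86.91 is covered: preferential rate Free applies instead.
The additional-duty order on 1468.86.91 targets Casmark, not Duresta; it does not apply.
Duty = $3,964.88 × 0% = $0.00.
Total = $76,259.43 + $16,974.97 + $0.00 = $93,234.40.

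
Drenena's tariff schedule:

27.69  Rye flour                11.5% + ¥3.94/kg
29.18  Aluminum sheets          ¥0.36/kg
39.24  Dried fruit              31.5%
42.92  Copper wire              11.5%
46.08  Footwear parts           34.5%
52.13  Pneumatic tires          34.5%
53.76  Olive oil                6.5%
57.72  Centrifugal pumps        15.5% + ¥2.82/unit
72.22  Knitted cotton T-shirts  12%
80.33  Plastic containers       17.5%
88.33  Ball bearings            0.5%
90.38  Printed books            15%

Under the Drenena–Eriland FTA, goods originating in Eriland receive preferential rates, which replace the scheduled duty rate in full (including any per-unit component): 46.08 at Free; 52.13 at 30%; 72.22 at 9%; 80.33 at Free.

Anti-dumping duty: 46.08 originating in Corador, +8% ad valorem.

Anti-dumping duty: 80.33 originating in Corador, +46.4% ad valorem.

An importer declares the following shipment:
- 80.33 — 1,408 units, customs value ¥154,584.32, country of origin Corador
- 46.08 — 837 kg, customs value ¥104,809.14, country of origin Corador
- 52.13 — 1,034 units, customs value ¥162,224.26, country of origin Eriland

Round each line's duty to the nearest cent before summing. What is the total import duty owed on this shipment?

¥191,990.54

Line 1 (80.33, Corador, 1,408 units, ¥154,584.32):
Base rate for 80.33 is 17.5%.
80.33 has an FTA preferential rate, but origin Corador is not Eriland; base rate stands.
Additional duty on 80.33 from Corador: +46.4%. Applied ad valorem rate: 17.5% + 46.4% = 63.9%.
Duty = ¥154,584.32 × 63.9% = ¥98,779.38.
Line 2 (46.08, Corador, 837 kg, ¥104,809.14):
Base rate for 46.08 is 34.5%.
46.08 has an FTA preferential rate, but origin Corador is not Eriland; base rate stands.
Additional duty on 46.08 from Corador: +8%. Applied ad valorem rate: 34.5% + 8% = 42.5%.
Duty = ¥104,809.14 × 42.5% = ¥44,543.88.
Line 3 (52.13, Eriland, 1,034 units, ¥162,224.26):
Base rate for 52.13 is 34.5%.
Origin Eriland qualifies under the Drenena–Eriland agreement and 52.13 is covered: preferential rate 30% applies instead.
Duty = ¥162,224.26 × 30% = ¥48,667.28.
Total = ¥98,779.38 + ¥44,543.88 + ¥48,667.28 = ¥191,990.54.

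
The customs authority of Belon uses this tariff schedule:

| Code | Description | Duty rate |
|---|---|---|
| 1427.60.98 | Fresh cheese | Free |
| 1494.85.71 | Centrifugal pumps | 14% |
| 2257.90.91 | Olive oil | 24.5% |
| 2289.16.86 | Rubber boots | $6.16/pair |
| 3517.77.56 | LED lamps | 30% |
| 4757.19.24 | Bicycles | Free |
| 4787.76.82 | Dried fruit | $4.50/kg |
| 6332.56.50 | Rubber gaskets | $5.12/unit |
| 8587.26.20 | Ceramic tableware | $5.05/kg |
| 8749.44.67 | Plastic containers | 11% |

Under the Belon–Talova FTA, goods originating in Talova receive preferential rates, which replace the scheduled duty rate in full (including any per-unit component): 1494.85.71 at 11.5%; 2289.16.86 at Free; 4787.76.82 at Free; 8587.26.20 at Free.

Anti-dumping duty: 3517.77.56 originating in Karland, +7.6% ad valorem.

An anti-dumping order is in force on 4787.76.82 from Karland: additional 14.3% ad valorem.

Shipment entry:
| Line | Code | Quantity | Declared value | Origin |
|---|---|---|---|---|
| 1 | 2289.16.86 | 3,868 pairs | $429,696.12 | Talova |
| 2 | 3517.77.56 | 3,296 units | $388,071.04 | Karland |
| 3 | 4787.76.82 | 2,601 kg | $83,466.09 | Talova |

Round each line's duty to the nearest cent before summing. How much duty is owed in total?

$145,914.71

Line 1 (2289.16.86, Talova, 3,868 pairs, $429,696.12):
Base rate for 2289.16.86 is $6.16/pair.
Origin Talova qualifies under the Belon–Talova agreement and 2289.16.86 is covered: preferential rate Free applies instead.
Duty = $429,696.12 × 0% = $0.00.
Line 2 (3517.77.56, Karland, 3,296 units, $388,071.04):
Base rate for 3517.77.56 is 30%.
Additional duty on 3517.77.56 from Karland: +7.6%. Applied ad valorem rate: 30% + 7.6% = 37.6%.
Duty = $388,071.04 × 37.6% = $145,914.71.
Line 3 (4787.76.82, Talova, 2,601 kg, $83,466.09):
Base rate for 4787.76.82 is $4.50/kg.
Origin Talova qualifies under the Belon–Talova agreement and 4787.76.82 is covered: preferential rate Free applies instead.
The additional-duty order on 4787.76.82 targets Karland, not Talova; it does not apply.
Duty = $83,466.09 × 0% = $0.00.
Total = $0.00 + $145,914.71 + $0.00 = $145,914.71.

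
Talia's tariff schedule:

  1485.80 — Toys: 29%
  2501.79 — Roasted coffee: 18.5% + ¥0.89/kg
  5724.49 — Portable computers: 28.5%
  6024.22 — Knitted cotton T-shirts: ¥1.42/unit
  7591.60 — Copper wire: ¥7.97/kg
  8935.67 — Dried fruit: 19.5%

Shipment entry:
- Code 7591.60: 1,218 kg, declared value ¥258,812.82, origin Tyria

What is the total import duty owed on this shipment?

¥9,707.46

Line 1 (7591.60, Tyria, 1,218 kg, ¥258,812.82):
Base rate for 7591.60 is ¥7.97/kg.
Duty = 1,218 × ¥7.97 = ¥9,707.46.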